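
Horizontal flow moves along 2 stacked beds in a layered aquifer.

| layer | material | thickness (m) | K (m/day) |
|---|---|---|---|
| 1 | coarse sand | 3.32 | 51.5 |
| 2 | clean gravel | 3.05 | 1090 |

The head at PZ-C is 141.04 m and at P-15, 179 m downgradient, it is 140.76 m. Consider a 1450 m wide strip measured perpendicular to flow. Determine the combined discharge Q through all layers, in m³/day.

Flow is parallel to layering, so each bed carries its own Darcy discharge and the transmissivities add.
Σ(K_i·b_i) = 51.5×3.32 + 1090×3.05 = 3495 m²/day.
Hydraulic gradient i = (141.04 − 140.76) / 179 = 0.28 / 179 = 0.001564.
Q = Σ(K_i·b_i) · W · i = 3495 × 1450 × 0.001564 = 7928 m³/day.

7930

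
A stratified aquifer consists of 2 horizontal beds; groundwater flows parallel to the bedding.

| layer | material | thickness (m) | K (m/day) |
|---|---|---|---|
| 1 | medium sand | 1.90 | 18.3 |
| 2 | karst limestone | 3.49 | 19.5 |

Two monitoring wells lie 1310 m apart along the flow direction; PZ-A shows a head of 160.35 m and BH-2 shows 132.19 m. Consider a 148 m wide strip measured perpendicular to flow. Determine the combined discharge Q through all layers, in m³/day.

327

Flow is parallel to layering, so each bed carries its own Darcy discharge and the transmissivities add.
Σ(K_i·b_i) = 18.3×1.90 + 19.5×3.49 = 102.8 m²/day.
Hydraulic gradient i = (160.35 − 132.19) / 1310 = 28.16 / 1310 = 0.02150.
Q = Σ(K_i·b_i) · W · i = 102.8 × 148 × 0.02150 = 327.1 m³/day.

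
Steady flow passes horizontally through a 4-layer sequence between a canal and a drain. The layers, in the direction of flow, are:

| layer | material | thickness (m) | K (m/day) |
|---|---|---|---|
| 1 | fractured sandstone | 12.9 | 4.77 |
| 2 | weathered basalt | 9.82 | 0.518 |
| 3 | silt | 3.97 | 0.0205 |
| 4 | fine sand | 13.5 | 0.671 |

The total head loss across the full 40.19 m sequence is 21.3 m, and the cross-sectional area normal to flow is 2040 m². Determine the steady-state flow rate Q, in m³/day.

Flow is perpendicular to layering, so the layers act in series and the equivalent K is the thickness-weighted harmonic mean.
Total thickness L = 12.9 + 9.82 + 3.97 + 13.5 = 40.19 m.
Σ(b_i/K_i) = 12.9/4.77 + 9.82/0.518 + 3.97/0.0205 + 13.5/0.671 = 235.4 d.
K_eq = L / Σ(b_i/K_i) = 40.19 / 235.4 = 0.1707 m/day.
Q = K_eq · A · (Δh/L) = 0.1707 × 2040 × (21.3/40.19) = 184.6 m³/day.

185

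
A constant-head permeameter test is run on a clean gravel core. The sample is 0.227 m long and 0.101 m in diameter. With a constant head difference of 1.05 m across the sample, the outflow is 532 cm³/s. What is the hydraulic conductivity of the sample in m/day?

1240

Cross-sectional area A = π·(d/2)² = π × (0.101/2)² = 0.008012 m².
Convert discharge: 532 cm³/s = 0.0005320 m³/s.
Darcy's law rearranged: K = Q·L / (A·Δh) = 0.0005320 × 0.227 / (0.008012 × 1.05) = 0.01436 m/s = 1240 m/day.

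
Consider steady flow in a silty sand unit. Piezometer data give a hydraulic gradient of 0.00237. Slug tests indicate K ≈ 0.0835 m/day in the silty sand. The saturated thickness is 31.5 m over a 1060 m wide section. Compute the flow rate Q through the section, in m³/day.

6.61

Cross-sectional area A = 1060 × 31.5 = 33390 m².
Hydraulic gradient i = 0.00237.
Darcy's law: Q = K · A · i = 0.08350 × 33390 × 0.002370 = 6.608 m³/day.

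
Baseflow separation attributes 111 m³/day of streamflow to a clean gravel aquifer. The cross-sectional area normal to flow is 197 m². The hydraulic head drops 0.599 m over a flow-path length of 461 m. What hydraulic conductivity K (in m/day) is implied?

Hydraulic gradient i = Δh / L = 0.599 / 461 = 0.001299.
From Q = K·A·i, K = Q / (A·i) = 111 / (197.0 × 0.001299) = 433.6 m/day.

434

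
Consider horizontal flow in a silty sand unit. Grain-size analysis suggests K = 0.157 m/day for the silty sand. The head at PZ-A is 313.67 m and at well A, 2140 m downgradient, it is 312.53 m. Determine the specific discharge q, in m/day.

Hydraulic gradient i = (313.67 − 312.53) / 2140 = 1.14 / 2140 = 0.0005327.
Specific discharge q = K · i = 0.1570 × 0.0005327 = 8.364e-05 m/day.

8.36e-05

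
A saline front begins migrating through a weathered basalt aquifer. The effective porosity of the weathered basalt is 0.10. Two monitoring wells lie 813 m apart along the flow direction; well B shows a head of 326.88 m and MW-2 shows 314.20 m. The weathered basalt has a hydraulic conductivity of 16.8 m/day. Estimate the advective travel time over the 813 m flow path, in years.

Hydraulic gradient i = (326.88 − 314.20) / 813 = 12.68 / 813 = 0.01560.
Darcy flux q = K · i = 16.80 × 0.01560 = 0.2620 m/day.
Seepage velocity v = q / n_e = 0.2620 / 0.10 = 2.620 m/day.
Travel time t = L / v = 813 / 2.620 = 310.3 days = 0.8495 years.

0.849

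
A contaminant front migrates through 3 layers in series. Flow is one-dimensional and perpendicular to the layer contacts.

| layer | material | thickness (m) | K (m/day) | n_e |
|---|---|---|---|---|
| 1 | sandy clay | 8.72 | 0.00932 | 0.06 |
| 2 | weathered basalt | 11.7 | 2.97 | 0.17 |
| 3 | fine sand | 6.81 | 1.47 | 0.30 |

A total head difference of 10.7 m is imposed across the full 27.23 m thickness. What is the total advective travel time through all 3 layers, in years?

With flow normal to the layers, continuity requires the same specific discharge q through every layer.
Σ(b_i/K_i) = 8.72/0.00932 + 11.7/2.97 + 6.81/1.47 = 944.2 d.
q = Δh / Σ(b_i/K_i) = 10.7 / 944.2 = 0.01133 m/day.
In each layer the seepage velocity is v_i = q/n_i, so the layer transit time is t_i = b_i·n_i / q:
  layer 1 (sandy clay): t_1 = 8.72 × 0.06 / 0.01133 = 46.17 d
  layer 2 (weathered basalt): t_2 = 11.7 × 0.17 / 0.01133 = 175.5 d
  layer 3 (fine sand): t_3 = 6.81 × 0.30 / 0.01133 = 180.3 d
Total t = Σ t_i = 402.0 days = 1.101 years.

1.10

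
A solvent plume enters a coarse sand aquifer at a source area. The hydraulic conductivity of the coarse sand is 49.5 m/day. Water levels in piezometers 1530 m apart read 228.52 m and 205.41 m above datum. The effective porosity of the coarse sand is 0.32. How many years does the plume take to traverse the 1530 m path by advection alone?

Hydraulic gradient i = (228.52 − 205.41) / 1530 = 23.11 / 1530 = 0.01510.
Darcy flux q = K · i = 49.50 × 0.01510 = 0.7477 m/day.
Seepage velocity v = q / n_e = 0.7477 / 0.32 = 2.336 m/day.
Travel time t = L / v = 1530 / 2.336 = 654.8 days = 1.793 years.

1.79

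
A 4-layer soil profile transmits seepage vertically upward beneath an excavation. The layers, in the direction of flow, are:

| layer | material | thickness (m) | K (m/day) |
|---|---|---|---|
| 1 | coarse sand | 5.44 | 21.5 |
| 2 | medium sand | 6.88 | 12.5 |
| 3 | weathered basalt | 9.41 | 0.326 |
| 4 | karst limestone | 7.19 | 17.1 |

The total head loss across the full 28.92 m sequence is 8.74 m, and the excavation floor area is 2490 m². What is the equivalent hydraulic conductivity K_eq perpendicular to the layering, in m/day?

Flow is perpendicular to layering, so the layers act in series and the equivalent K is the thickness-weighted harmonic mean.
Total thickness L = 5.44 + 6.88 + 9.41 + 7.19 = 28.92 m.
Σ(b_i/K_i) = 5.44/21.5 + 6.88/12.5 + 9.41/0.326 + 7.19/17.1 = 30.09 d.
K_eq = L / Σ(b_i/K_i) = 28.92 / 30.09 = 0.9612 m/day.

0.961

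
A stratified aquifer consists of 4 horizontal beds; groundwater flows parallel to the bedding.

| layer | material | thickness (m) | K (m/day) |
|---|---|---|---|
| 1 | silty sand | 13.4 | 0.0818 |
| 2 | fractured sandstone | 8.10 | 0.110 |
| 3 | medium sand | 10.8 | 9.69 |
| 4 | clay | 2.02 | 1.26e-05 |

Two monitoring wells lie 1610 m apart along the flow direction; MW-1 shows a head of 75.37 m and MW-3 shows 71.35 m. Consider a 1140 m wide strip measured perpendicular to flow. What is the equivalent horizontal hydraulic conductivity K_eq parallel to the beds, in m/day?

3.11

Flow is parallel to layering, so each bed carries its own Darcy discharge and the transmissivities add.
Σ(K_i·b_i) = 0.0818×13.4 + 0.110×8.10 + 9.69×10.8 + 1.26e-05×2.02 = 106.6 m²/day.
Total thickness b = 34.32 m, so K_eq = Σ(K_i·b_i)/b = 3.107 m/day.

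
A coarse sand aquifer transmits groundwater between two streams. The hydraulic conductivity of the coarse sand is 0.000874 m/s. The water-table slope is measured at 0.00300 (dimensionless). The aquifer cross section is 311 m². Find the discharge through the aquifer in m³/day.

70.5

Convert K: 0.000874 m/s × 86400 = 75.51 m/day.
Hydraulic gradient i = 0.00300.
Darcy's law: Q = K · A · i = 75.51 × 311.0 × 0.003000 = 70.45 m³/day.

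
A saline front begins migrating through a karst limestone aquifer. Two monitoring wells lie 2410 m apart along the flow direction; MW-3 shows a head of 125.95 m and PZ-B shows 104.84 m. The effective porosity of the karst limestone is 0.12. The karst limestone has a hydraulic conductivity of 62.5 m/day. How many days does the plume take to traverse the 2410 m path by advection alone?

Hydraulic gradient i = (125.95 − 104.84) / 2410 = 21.11 / 2410 = 0.008759.
Darcy flux q = K · i = 62.50 × 0.008759 = 0.5475 m/day.
Seepage velocity v = q / n_e = 0.5475 / 0.12 = 4.562 m/day.
Travel time t = L / v = 2410 / 4.562 = 528.3 days.

528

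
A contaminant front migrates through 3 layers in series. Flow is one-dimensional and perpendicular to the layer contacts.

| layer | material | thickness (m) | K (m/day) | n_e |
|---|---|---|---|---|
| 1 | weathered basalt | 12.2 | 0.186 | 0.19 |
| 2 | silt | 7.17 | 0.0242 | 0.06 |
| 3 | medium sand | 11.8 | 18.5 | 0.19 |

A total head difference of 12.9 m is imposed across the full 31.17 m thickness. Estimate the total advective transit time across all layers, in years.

With flow normal to the layers, continuity requires the same specific discharge q through every layer.
Σ(b_i/K_i) = 12.2/0.186 + 7.17/0.0242 + 11.8/18.5 = 362.5 d.
q = Δh / Σ(b_i/K_i) = 12.9 / 362.5 = 0.03559 m/day.
In each layer the seepage velocity is v_i = q/n_i, so the layer transit time is t_i = b_i·n_i / q:
  layer 1 (weathered basalt): t_1 = 12.2 × 0.19 / 0.03559 = 65.14 d
  layer 2 (silt): t_2 = 7.17 × 0.06 / 0.03559 = 12.09 d
  layer 3 (medium sand): t_3 = 11.8 × 0.19 / 0.03559 = 63.00 d
Total t = Σ t_i = 140.2 days = 0.3839 years.

0.384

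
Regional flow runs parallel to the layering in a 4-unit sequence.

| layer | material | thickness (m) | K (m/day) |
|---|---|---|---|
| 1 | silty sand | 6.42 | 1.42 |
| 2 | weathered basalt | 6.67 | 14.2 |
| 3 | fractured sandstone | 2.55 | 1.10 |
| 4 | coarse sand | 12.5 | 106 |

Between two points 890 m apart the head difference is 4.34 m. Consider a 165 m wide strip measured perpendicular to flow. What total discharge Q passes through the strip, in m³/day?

1150

Flow is parallel to layering, so each bed carries its own Darcy discharge and the transmissivities add.
Σ(K_i·b_i) = 1.42×6.42 + 14.2×6.67 + 1.10×2.55 + 106×12.5 = 1432 m²/day.
Hydraulic gradient i = Δh / L = 4.34 / 890 = 0.004876.
Q = Σ(K_i·b_i) · W · i = 1432 × 165 × 0.004876 = 1152 m³/day.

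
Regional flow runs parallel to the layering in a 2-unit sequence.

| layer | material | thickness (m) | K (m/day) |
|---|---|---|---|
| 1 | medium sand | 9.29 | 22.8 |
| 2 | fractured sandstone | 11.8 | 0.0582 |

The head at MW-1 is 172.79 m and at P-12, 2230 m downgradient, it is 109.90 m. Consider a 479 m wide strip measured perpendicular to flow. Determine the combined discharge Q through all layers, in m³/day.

Flow is parallel to layering, so each bed carries its own Darcy discharge and the transmissivities add.
Σ(K_i·b_i) = 22.8×9.29 + 0.0582×11.8 = 212.5 m²/day.
Hydraulic gradient i = (172.79 − 109.90) / 2230 = 62.89 / 2230 = 0.02820.
Q = Σ(K_i·b_i) · W · i = 212.5 × 479 × 0.02820 = 2871 m³/day.

2870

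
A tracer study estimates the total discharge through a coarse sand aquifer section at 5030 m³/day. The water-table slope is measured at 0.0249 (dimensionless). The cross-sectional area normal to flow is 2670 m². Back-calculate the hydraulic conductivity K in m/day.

Hydraulic gradient i = 0.0249.
From Q = K·A·i, K = Q / (A·i) = 5030 / (2670 × 0.02490) = 75.66 m/day.

75.7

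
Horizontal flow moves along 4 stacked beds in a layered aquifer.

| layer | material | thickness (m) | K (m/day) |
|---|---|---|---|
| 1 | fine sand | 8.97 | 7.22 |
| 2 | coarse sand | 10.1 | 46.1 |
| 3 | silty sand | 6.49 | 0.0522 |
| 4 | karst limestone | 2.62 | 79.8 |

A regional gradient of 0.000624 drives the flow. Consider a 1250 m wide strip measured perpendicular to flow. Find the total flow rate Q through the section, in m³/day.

577

Flow is parallel to layering, so each bed carries its own Darcy discharge and the transmissivities add.
Σ(K_i·b_i) = 7.22×8.97 + 46.1×10.1 + 0.0522×6.49 + 79.8×2.62 = 739.8 m²/day.
Hydraulic gradient i = 0.000624.
Q = Σ(K_i·b_i) · W · i = 739.8 × 1250 × 0.0006240 = 577.0 m³/day.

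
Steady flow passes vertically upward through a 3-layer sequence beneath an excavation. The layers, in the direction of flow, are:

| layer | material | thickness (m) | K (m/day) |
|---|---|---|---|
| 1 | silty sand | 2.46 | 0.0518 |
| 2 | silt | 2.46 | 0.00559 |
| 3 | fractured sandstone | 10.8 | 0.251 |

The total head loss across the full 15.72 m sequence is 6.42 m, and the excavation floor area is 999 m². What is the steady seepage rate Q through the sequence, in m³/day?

Flow is perpendicular to layering, so the layers act in series and the equivalent K is the thickness-weighted harmonic mean.
Total thickness L = 2.46 + 2.46 + 10.8 = 15.72 m.
Σ(b_i/K_i) = 2.46/0.0518 + 2.46/0.00559 + 10.8/0.251 = 530.6 d.
K_eq = L / Σ(b_i/K_i) = 15.72 / 530.6 = 0.02963 m/day.
Q = K_eq · A · (Δh/L) = 0.02963 × 999 × (6.42/15.72) = 12.09 m³/day.

12.1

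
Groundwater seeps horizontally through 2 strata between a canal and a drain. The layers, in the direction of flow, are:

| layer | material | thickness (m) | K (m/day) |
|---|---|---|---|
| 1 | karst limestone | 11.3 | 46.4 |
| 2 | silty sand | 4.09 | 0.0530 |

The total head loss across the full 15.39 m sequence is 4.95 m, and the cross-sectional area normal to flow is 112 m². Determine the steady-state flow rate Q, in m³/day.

Flow is perpendicular to layering, so the layers act in series and the equivalent K is the thickness-weighted harmonic mean.
Total thickness L = 11.3 + 4.09 = 15.39 m.
Σ(b_i/K_i) = 11.3/46.4 + 4.09/0.0530 = 77.41 d.
K_eq = L / Σ(b_i/K_i) = 15.39 / 77.41 = 0.1988 m/day.
Q = K_eq · A · (Δh/L) = 0.1988 × 112 × (4.95/15.39) = 7.162 m³/day.

7.16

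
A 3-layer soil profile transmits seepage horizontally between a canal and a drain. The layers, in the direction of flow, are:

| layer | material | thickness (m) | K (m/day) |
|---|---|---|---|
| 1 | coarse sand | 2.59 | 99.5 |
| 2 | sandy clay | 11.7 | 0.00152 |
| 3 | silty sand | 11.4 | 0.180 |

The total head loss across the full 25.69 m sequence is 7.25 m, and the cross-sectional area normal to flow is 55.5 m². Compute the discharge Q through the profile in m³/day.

Flow is perpendicular to layering, so the layers act in series and the equivalent K is the thickness-weighted harmonic mean.
Total thickness L = 2.59 + 11.7 + 11.4 = 25.69 m.
Σ(b_i/K_i) = 2.59/99.5 + 11.7/0.00152 + 11.4/0.180 = 7761 d.
K_eq = L / Σ(b_i/K_i) = 25.69 / 7761 = 0.003310 m/day.
Q = K_eq · A · (Δh/L) = 0.003310 × 55.5 × (7.25/25.69) = 0.05185 m³/day.

0.0518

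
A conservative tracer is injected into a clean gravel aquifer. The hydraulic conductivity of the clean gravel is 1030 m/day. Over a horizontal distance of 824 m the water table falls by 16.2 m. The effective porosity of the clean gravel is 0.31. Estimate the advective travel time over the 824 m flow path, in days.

12.6

Hydraulic gradient i = Δh / L = 16.2 / 824 = 0.01966.
Darcy flux q = K · i = 1030 × 0.01966 = 20.25 m/day.
Seepage velocity v = q / n_e = 20.25 / 0.31 = 65.32 m/day.
Travel time t = L / v = 824 / 65.32 = 12.61 days.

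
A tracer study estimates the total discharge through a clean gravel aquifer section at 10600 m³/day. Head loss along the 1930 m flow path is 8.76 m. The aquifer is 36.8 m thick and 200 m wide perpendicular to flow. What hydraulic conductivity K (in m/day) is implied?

317

Cross-sectional area A = 200 × 36.8 = 7360 m².
Hydraulic gradient i = Δh / L = 8.76 / 1930 = 0.004539.
From Q = K·A·i, K = Q / (A·i) = 10600 / (7360 × 0.004539) = 317.3 m/day.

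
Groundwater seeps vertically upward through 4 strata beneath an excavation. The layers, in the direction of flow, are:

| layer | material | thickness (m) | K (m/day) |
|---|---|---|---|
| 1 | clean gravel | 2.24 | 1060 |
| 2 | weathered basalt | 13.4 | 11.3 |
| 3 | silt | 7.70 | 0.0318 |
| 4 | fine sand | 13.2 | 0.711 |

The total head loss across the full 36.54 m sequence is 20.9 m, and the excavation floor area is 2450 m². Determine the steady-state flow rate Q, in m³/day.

Flow is perpendicular to layering, so the layers act in series and the equivalent K is the thickness-weighted harmonic mean.
Total thickness L = 2.24 + 13.4 + 7.70 + 13.2 = 36.54 m.
Σ(b_i/K_i) = 2.24/1060 + 13.4/11.3 + 7.70/0.0318 + 13.2/0.711 = 261.9 d.
K_eq = L / Σ(b_i/K_i) = 36.54 / 261.9 = 0.1395 m/day.
Q = K_eq · A · (Δh/L) = 0.1395 × 2450 × (20.9/36.54) = 195.5 m³/day.

196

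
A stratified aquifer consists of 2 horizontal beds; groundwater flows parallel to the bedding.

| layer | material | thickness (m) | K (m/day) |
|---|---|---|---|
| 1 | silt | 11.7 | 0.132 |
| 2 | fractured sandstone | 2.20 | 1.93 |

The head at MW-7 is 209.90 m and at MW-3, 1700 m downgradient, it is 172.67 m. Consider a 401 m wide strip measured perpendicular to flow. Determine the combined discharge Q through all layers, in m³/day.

50.9

Flow is parallel to layering, so each bed carries its own Darcy discharge and the transmissivities add.
Σ(K_i·b_i) = 0.132×11.7 + 1.93×2.20 = 5.790 m²/day.
Hydraulic gradient i = (209.90 − 172.67) / 1700 = 37.23 / 1700 = 0.02190.
Q = Σ(K_i·b_i) · W · i = 5.790 × 401 × 0.02190 = 50.85 m³/day.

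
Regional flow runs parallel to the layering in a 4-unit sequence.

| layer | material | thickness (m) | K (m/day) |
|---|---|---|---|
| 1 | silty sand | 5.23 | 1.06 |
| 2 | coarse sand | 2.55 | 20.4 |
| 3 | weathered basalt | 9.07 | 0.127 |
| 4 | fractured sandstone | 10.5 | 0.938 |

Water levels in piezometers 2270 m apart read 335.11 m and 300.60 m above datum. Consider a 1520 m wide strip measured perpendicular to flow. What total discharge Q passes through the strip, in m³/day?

Flow is parallel to layering, so each bed carries its own Darcy discharge and the transmissivities add.
Σ(K_i·b_i) = 1.06×5.23 + 20.4×2.55 + 0.127×9.07 + 0.938×10.5 = 68.56 m²/day.
Hydraulic gradient i = (335.11 − 300.60) / 2270 = 34.51 / 2270 = 0.01520.
Q = Σ(K_i·b_i) · W · i = 68.56 × 1520 × 0.01520 = 1584 m³/day.

1580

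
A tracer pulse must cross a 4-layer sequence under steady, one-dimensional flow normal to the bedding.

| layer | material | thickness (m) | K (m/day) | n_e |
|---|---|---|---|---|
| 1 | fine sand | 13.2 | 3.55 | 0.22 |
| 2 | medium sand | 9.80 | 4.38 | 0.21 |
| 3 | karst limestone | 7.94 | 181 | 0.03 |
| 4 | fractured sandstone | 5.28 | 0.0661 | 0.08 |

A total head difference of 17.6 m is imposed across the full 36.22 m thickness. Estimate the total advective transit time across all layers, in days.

27.4

With flow normal to the layers, continuity requires the same specific discharge q through every layer.
Σ(b_i/K_i) = 13.2/3.55 + 9.80/4.38 + 7.94/181 + 5.28/0.0661 = 85.88 d.
q = Δh / Σ(b_i/K_i) = 17.6 / 85.88 = 0.2049 m/day.
In each layer the seepage velocity is v_i = q/n_i, so the layer transit time is t_i = b_i·n_i / q:
  layer 1 (fine sand): t_1 = 13.2 × 0.22 / 0.2049 = 14.17 d
  layer 2 (medium sand): t_2 = 9.80 × 0.21 / 0.2049 = 10.04 d
  layer 3 (karst limestone): t_3 = 7.94 × 0.03 / 0.2049 = 1.162 d
  layer 4 (fractured sandstone): t_4 = 5.28 × 0.08 / 0.2049 = 2.061 d
Total t = Σ t_i = 27.44 days.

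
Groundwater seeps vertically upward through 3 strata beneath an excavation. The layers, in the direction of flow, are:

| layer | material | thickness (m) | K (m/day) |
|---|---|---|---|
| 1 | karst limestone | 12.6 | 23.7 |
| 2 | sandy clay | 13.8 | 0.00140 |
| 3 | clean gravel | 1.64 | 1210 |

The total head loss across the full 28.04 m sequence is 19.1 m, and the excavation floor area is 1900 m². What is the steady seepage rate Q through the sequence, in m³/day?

3.68

Flow is perpendicular to layering, so the layers act in series and the equivalent K is the thickness-weighted harmonic mean.
Total thickness L = 12.6 + 13.8 + 1.64 = 28.04 m.
Σ(b_i/K_i) = 12.6/23.7 + 13.8/0.00140 + 1.64/1210 = 9858 d.
K_eq = L / Σ(b_i/K_i) = 28.04 / 9858 = 0.002844 m/day.
Q = K_eq · A · (Δh/L) = 0.002844 × 1900 × (19.1/28.04) = 3.681 m³/day.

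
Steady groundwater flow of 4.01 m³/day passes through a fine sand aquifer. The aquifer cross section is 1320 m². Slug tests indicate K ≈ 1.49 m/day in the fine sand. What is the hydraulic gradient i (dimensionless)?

From Q = K·A·i, i = Q / (K·A) = 4.01 / (1.490 × 1320) = 0.002039.

0.00204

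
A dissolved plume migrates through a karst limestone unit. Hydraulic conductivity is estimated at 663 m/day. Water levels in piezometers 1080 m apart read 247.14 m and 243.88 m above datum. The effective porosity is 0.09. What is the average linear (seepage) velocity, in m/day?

Hydraulic gradient i = (247.14 − 243.88) / 1080 = 3.26 / 1080 = 0.003019.
Darcy flux q = K · i = 663.0 × 0.003019 = 2.001 m/day.
Seepage velocity v = q / n_e = 2.001 / 0.09 = 22.24 m/day.

22.2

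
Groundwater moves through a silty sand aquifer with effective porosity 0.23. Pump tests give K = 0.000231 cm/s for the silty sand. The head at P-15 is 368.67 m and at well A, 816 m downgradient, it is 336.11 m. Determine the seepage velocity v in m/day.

0.0346

Convert K: 0.000231 cm/s × 864 = 0.1996 m/day.
Hydraulic gradient i = (368.67 − 336.11) / 816 = 32.56 / 816 = 0.03990.
Darcy flux q = K · i = 0.1996 × 0.03990 = 0.007964 m/day.
Seepage velocity v = q / n_e = 0.007964 / 0.23 = 0.03463 m/day.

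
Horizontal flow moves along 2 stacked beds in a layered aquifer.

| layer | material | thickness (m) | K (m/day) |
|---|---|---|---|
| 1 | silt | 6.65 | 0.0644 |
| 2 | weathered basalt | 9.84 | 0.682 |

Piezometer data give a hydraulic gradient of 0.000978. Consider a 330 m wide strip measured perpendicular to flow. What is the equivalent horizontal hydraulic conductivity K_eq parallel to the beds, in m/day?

Flow is parallel to layering, so each bed carries its own Darcy discharge and the transmissivities add.
Σ(K_i·b_i) = 0.0644×6.65 + 0.682×9.84 = 7.139 m²/day.
Total thickness b = 16.49 m, so K_eq = Σ(K_i·b_i)/b = 0.4329 m/day.

0.433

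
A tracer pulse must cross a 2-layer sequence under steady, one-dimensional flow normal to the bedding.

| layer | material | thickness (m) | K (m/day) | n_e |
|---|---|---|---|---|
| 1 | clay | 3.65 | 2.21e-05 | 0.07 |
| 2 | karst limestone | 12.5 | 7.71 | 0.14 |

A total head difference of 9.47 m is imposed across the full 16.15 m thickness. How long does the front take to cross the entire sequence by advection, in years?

With flow normal to the layers, continuity requires the same specific discharge q through every layer.
Σ(b_i/K_i) = 3.65/2.21e-05 + 12.5/7.71 = 1.652e+05 d.
q = Δh / Σ(b_i/K_i) = 9.47 / 1.652e+05 = 5.734e-05 m/day.
In each layer the seepage velocity is v_i = q/n_i, so the layer transit time is t_i = b_i·n_i / q:
  layer 1 (clay): t_1 = 3.65 × 0.07 / 5.734e-05 = 4456 d
  layer 2 (karst limestone): t_2 = 12.5 × 0.14 / 5.734e-05 = 30521 d
Total t = Σ t_i = 34977 days = 95.76 years.

95.8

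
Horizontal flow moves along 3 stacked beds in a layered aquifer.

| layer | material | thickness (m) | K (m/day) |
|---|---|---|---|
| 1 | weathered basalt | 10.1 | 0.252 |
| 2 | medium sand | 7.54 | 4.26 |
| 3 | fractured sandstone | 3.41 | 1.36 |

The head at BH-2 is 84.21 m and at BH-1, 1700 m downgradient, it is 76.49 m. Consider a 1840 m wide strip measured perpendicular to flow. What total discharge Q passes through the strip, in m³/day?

328

Flow is parallel to layering, so each bed carries its own Darcy discharge and the transmissivities add.
Σ(K_i·b_i) = 0.252×10.1 + 4.26×7.54 + 1.36×3.41 = 39.30 m²/day.
Hydraulic gradient i = (84.21 − 76.49) / 1700 = 7.72 / 1700 = 0.004541.
Q = Σ(K_i·b_i) · W · i = 39.30 × 1840 × 0.004541 = 328.4 m³/day.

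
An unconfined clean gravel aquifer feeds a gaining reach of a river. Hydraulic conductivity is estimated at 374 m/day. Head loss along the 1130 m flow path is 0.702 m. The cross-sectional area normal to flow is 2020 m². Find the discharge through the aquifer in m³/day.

Hydraulic gradient i = Δh / L = 0.702 / 1130 = 0.0006212.
Darcy's law: Q = K · A · i = 374.0 × 2020 × 0.0006212 = 469.3 m³/day.

469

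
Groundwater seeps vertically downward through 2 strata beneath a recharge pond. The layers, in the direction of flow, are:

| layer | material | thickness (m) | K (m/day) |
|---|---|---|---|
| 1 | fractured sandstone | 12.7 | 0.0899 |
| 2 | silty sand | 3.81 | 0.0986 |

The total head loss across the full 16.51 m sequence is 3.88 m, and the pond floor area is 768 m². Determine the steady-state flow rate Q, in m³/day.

16.6

Flow is perpendicular to layering, so the layers act in series and the equivalent K is the thickness-weighted harmonic mean.
Total thickness L = 12.7 + 3.81 = 16.51 m.
Σ(b_i/K_i) = 12.7/0.0899 + 3.81/0.0986 = 179.9 d.
K_eq = L / Σ(b_i/K_i) = 16.51 / 179.9 = 0.09177 m/day.
Q = K_eq · A · (Δh/L) = 0.09177 × 768 × (3.88/16.51) = 16.56 m³/day.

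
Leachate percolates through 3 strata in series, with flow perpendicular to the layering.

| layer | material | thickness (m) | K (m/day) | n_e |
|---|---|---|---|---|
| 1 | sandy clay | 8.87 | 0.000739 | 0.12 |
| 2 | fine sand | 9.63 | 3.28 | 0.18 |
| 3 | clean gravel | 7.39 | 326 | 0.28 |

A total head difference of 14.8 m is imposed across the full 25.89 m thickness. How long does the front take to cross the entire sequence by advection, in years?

With flow normal to the layers, continuity requires the same specific discharge q through every layer.
Σ(b_i/K_i) = 8.87/0.000739 + 9.63/3.28 + 7.39/326 = 12006 d.
q = Δh / Σ(b_i/K_i) = 14.8 / 12006 = 0.001233 m/day.
In each layer the seepage velocity is v_i = q/n_i, so the layer transit time is t_i = b_i·n_i / q:
  layer 1 (sandy clay): t_1 = 8.87 × 0.12 / 0.001233 = 863.4 d
  layer 2 (fine sand): t_2 = 9.63 × 0.18 / 0.001233 = 1406 d
  layer 3 (clean gravel): t_3 = 7.39 × 0.28 / 0.001233 = 1679 d
Total t = Σ t_i = 3948 days = 10.81 years.

10.8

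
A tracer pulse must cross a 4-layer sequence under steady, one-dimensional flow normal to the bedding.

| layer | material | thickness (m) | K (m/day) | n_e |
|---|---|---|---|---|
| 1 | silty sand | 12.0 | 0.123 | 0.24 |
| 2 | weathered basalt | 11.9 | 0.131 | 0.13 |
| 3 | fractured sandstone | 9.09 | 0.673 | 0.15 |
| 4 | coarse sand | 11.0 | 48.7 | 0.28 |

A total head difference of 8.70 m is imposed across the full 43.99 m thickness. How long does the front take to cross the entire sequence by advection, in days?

With flow normal to the layers, continuity requires the same specific discharge q through every layer.
Σ(b_i/K_i) = 12.0/0.123 + 11.9/0.131 + 9.09/0.673 + 11.0/48.7 = 202.1 d.
q = Δh / Σ(b_i/K_i) = 8.70 / 202.1 = 0.04304 m/day.
In each layer the seepage velocity is v_i = q/n_i, so the layer transit time is t_i = b_i·n_i / q:
  layer 1 (silty sand): t_1 = 12.0 × 0.24 / 0.04304 = 66.91 d
  layer 2 (weathered basalt): t_2 = 11.9 × 0.13 / 0.04304 = 35.94 d
  layer 3 (fractured sandstone): t_3 = 9.09 × 0.15 / 0.04304 = 31.68 d
  layer 4 (coarse sand): t_4 = 11.0 × 0.28 / 0.04304 = 71.56 d
Total t = Σ t_i = 206.1 days.

206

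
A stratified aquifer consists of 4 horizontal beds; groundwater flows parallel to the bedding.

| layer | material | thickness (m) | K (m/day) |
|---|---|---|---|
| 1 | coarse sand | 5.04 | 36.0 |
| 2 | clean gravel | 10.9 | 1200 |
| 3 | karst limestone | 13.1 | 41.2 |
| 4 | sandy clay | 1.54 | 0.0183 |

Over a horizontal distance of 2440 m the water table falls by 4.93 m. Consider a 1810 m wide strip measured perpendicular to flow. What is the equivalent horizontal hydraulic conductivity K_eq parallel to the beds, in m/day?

Flow is parallel to layering, so each bed carries its own Darcy discharge and the transmissivities add.
Σ(K_i·b_i) = 36.0×5.04 + 1200×10.9 + 41.2×13.1 + 0.0183×1.54 = 13801 m²/day.
Total thickness b = 30.58 m, so K_eq = Σ(K_i·b_i)/b = 451.3 m/day.

451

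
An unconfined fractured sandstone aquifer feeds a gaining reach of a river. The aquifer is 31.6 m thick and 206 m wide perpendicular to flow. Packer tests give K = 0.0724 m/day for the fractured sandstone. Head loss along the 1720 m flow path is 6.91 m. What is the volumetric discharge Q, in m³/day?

Cross-sectional area A = 206 × 31.6 = 6510 m².
Hydraulic gradient i = Δh / L = 6.91 / 1720 = 0.004017.
Darcy's law: Q = K · A · i = 0.07240 × 6510 × 0.004017 = 1.893 m³/day.

1.89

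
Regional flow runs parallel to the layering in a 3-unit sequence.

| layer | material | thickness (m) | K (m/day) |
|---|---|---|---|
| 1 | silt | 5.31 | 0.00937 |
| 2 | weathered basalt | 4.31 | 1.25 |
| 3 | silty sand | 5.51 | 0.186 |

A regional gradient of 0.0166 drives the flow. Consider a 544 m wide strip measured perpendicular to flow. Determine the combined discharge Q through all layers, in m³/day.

58.4

Flow is parallel to layering, so each bed carries its own Darcy discharge and the transmissivities add.
Σ(K_i·b_i) = 0.00937×5.31 + 1.25×4.31 + 0.186×5.51 = 6.462 m²/day.
Hydraulic gradient i = 0.0166.
Q = Σ(K_i·b_i) · W · i = 6.462 × 544 × 0.01660 = 58.36 m³/day.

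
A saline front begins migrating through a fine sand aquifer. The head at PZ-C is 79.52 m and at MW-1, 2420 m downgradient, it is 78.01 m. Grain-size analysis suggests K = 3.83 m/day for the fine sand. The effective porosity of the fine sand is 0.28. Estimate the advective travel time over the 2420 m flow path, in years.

Hydraulic gradient i = (79.52 − 78.01) / 2420 = 1.51 / 2420 = 0.0006240.
Darcy flux q = K · i = 3.830 × 0.0006240 = 0.002390 m/day.
Seepage velocity v = q / n_e = 0.002390 / 0.28 = 0.008535 m/day.
Travel time t = L / v = 2420 / 0.008535 = 2.835e+05 days = 776.3 years.

776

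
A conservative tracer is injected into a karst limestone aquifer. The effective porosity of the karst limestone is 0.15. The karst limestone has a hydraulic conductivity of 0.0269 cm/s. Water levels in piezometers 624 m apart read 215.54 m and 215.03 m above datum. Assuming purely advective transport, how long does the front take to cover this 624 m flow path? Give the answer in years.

13.5

Convert K: 0.0269 cm/s × 864 = 23.24 m/day.
Hydraulic gradient i = (215.54 − 215.03) / 624 = 0.51 / 624 = 0.0008173.
Darcy flux q = K · i = 23.24 × 0.0008173 = 0.01900 m/day.
Seepage velocity v = q / n_e = 0.01900 / 0.15 = 0.1266 m/day.
Travel time t = L / v = 624 / 0.1266 = 4927 days = 13.49 years.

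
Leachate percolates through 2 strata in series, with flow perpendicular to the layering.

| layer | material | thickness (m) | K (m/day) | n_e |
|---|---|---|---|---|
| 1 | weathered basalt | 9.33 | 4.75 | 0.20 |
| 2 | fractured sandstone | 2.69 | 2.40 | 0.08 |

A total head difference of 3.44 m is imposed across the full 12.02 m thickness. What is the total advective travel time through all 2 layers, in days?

1.87

With flow normal to the layers, continuity requires the same specific discharge q through every layer.
Σ(b_i/K_i) = 9.33/4.75 + 2.69/2.40 = 3.085 d.
q = Δh / Σ(b_i/K_i) = 3.44 / 3.085 = 1.115 m/day.
In each layer the seepage velocity is v_i = q/n_i, so the layer transit time is t_i = b_i·n_i / q:
  layer 1 (weathered basalt): t_1 = 9.33 × 0.20 / 1.115 = 1.673 d
  layer 2 (fractured sandstone): t_2 = 2.69 × 0.08 / 1.115 = 0.1930 d
Total t = Σ t_i = 1.866 days.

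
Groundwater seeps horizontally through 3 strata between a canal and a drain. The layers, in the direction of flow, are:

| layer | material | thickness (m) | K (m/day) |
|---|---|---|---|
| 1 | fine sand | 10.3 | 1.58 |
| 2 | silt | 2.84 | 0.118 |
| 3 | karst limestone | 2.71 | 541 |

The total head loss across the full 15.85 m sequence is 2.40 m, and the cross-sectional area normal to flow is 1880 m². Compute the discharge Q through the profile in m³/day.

Flow is perpendicular to layering, so the layers act in series and the equivalent K is the thickness-weighted harmonic mean.
Total thickness L = 10.3 + 2.84 + 2.71 = 15.85 m.
Σ(b_i/K_i) = 10.3/1.58 + 2.84/0.118 + 2.71/541 = 30.59 d.
K_eq = L / Σ(b_i/K_i) = 15.85 / 30.59 = 0.5181 m/day.
Q = K_eq · A · (Δh/L) = 0.5181 × 1880 × (2.40/15.85) = 147.5 m³/day.

147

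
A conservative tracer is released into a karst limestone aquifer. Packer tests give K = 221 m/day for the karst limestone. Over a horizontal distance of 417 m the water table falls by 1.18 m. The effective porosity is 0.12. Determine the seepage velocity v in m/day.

Hydraulic gradient i = Δh / L = 1.18 / 417 = 0.002830.
Darcy flux q = K · i = 221.0 × 0.002830 = 0.6254 m/day.
Seepage velocity v = q / n_e = 0.6254 / 0.12 = 5.211 m/day.

5.21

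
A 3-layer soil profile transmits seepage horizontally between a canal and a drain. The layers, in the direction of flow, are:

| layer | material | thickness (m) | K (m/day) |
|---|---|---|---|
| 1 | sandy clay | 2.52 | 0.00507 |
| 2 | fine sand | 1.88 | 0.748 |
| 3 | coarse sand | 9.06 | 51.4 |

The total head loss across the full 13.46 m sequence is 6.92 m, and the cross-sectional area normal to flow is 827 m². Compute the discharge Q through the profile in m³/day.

Flow is perpendicular to layering, so the layers act in series and the equivalent K is the thickness-weighted harmonic mean.
Total thickness L = 2.52 + 1.88 + 9.06 = 13.46 m.
Σ(b_i/K_i) = 2.52/0.00507 + 1.88/0.748 + 9.06/51.4 = 499.7 d.
K_eq = L / Σ(b_i/K_i) = 13.46 / 499.7 = 0.02693 m/day.
Q = K_eq · A · (Δh/L) = 0.02693 × 827 × (6.92/13.46) = 11.45 m³/day.

11.5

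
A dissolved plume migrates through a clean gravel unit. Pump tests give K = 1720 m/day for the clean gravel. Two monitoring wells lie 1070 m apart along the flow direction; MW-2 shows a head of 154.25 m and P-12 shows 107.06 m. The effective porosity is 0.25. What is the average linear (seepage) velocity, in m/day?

303

Hydraulic gradient i = (154.25 − 107.06) / 1070 = 47.19 / 1070 = 0.04410.
Darcy flux q = K · i = 1720 × 0.04410 = 75.86 m/day.
Seepage velocity v = q / n_e = 75.86 / 0.25 = 303.4 m/day.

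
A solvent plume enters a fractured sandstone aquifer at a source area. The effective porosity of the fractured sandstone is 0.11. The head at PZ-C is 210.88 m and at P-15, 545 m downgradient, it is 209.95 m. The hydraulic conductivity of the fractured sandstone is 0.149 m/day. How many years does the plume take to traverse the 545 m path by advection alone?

Hydraulic gradient i = (210.88 − 209.95) / 545 = 0.93 / 545 = 0.001706.
Darcy flux q = K · i = 0.1490 × 0.001706 = 0.0002543 m/day.
Seepage velocity v = q / n_e = 0.0002543 / 0.11 = 0.002311 m/day.
Travel time t = L / v = 545 / 0.002311 = 2.358e+05 days = 645.5 years.

646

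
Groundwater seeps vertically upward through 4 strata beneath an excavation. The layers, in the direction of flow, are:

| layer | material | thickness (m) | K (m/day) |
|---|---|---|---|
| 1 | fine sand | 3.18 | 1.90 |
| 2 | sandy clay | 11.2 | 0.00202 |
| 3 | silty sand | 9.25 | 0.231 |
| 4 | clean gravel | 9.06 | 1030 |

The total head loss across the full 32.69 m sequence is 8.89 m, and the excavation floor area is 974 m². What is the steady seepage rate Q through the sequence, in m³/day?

1.55

Flow is perpendicular to layering, so the layers act in series and the equivalent K is the thickness-weighted harmonic mean.
Total thickness L = 3.18 + 11.2 + 9.25 + 9.06 = 32.69 m.
Σ(b_i/K_i) = 3.18/1.90 + 11.2/0.00202 + 9.25/0.231 + 9.06/1030 = 5586 d.
K_eq = L / Σ(b_i/K_i) = 32.69 / 5586 = 0.005852 m/day.
Q = K_eq · A · (Δh/L) = 0.005852 × 974 × (8.89/32.69) = 1.550 m³/day.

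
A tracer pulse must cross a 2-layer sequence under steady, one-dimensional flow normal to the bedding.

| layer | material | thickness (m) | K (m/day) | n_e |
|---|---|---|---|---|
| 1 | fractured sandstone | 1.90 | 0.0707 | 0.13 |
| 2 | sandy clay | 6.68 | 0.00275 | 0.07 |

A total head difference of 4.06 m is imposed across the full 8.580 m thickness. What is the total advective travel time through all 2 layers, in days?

With flow normal to the layers, continuity requires the same specific discharge q through every layer.
Σ(b_i/K_i) = 1.90/0.0707 + 6.68/0.00275 = 2456 d.
q = Δh / Σ(b_i/K_i) = 4.06 / 2456 = 0.001653 m/day.
In each layer the seepage velocity is v_i = q/n_i, so the layer transit time is t_i = b_i·n_i / q:
  layer 1 (fractured sandstone): t_1 = 1.90 × 0.13 / 0.001653 = 149.4 d
  layer 2 (sandy clay): t_2 = 6.68 × 0.07 / 0.001653 = 282.9 d
Total t = Σ t_i = 432.3 days.

432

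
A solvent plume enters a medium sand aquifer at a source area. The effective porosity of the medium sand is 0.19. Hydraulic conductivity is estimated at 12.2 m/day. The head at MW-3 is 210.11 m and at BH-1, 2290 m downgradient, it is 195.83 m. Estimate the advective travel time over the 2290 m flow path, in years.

15.7

Hydraulic gradient i = (210.11 − 195.83) / 2290 = 14.28 / 2290 = 0.006236.
Darcy flux q = K · i = 12.20 × 0.006236 = 0.07608 m/day.
Seepage velocity v = q / n_e = 0.07608 / 0.19 = 0.4004 m/day.
Travel time t = L / v = 2290 / 0.4004 = 5719 days = 15.66 years.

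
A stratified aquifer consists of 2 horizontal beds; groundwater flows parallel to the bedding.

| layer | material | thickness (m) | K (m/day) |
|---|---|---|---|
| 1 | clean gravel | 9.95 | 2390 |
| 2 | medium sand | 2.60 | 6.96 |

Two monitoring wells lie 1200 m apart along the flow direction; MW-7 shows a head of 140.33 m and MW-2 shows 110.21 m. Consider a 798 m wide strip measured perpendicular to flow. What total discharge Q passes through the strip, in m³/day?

477000

Flow is parallel to layering, so each bed carries its own Darcy discharge and the transmissivities add.
Σ(K_i·b_i) = 2390×9.95 + 6.96×2.60 = 23799 m²/day.
Hydraulic gradient i = (140.33 − 110.21) / 1200 = 30.12 / 1200 = 0.02510.
Q = Σ(K_i·b_i) · W · i = 23799 × 798 × 0.02510 = 4.767e+05 m³/day.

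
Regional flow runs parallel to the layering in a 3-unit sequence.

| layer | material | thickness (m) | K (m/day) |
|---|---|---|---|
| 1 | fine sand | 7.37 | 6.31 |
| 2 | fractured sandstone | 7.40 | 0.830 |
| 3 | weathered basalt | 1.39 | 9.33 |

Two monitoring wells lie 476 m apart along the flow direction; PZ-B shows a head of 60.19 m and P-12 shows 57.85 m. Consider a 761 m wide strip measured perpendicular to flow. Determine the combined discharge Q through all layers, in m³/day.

245

Flow is parallel to layering, so each bed carries its own Darcy discharge and the transmissivities add.
Σ(K_i·b_i) = 6.31×7.37 + 0.830×7.40 + 9.33×1.39 = 65.62 m²/day.
Hydraulic gradient i = (60.19 − 57.85) / 476 = 2.34 / 476 = 0.004916.
Q = Σ(K_i·b_i) · W · i = 65.62 × 761 × 0.004916 = 245.5 m³/day.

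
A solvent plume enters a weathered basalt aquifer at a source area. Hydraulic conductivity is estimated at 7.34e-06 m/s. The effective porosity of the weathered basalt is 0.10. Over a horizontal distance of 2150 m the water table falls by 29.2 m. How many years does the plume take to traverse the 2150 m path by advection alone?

Convert K: 7.34e-06 m/s × 86400 = 0.6342 m/day.
Hydraulic gradient i = Δh / L = 29.2 / 2150 = 0.01358.
Darcy flux q = K · i = 0.6342 × 0.01358 = 0.008613 m/day.
Seepage velocity v = q / n_e = 0.008613 / 0.10 = 0.08613 m/day.
Travel time t = L / v = 2150 / 0.08613 = 24962 days = 68.34 years.

68.3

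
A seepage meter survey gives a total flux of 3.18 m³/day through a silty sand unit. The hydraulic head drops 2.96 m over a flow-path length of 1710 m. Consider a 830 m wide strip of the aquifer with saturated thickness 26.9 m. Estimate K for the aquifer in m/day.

0.0823

Cross-sectional area A = 830 × 26.9 = 22327 m².
Hydraulic gradient i = Δh / L = 2.96 / 1710 = 0.001731.
From Q = K·A·i, K = Q / (A·i) = 3.18 / (22327 × 0.001731) = 0.08228 m/day.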